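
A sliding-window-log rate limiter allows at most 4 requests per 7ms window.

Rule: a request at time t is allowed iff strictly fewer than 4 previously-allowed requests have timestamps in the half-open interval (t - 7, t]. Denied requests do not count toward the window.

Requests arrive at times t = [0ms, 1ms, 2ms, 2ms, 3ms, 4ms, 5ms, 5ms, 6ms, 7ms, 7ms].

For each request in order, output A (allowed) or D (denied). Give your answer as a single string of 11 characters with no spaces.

Tracking allowed requests in the window:
  req#1 t=0ms: ALLOW
  req#2 t=1ms: ALLOW
  req#3 t=2ms: ALLOW
  req#4 t=2ms: ALLOW
  req#5 t=3ms: DENY
  req#6 t=4ms: DENY
  req#7 t=5ms: DENY
  req#8 t=5ms: DENY
  req#9 t=6ms: DENY
  req#10 t=7ms: ALLOW
  req#11 t=7ms: DENY

Answer: AAAADDDDDAD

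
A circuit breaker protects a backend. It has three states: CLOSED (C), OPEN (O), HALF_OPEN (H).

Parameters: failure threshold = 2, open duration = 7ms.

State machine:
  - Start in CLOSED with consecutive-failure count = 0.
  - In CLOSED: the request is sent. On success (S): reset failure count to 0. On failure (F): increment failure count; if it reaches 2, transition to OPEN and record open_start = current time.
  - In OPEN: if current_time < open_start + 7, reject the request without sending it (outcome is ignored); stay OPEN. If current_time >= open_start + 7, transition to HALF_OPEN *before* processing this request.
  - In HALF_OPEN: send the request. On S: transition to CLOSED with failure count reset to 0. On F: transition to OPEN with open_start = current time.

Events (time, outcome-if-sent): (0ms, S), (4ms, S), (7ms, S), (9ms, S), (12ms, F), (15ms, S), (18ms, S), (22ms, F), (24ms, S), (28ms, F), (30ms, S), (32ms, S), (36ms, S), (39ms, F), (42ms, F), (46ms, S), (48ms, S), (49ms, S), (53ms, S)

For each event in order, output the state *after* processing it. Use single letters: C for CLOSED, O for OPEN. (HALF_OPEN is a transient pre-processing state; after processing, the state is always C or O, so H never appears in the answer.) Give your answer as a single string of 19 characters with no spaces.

Answer: CCCCCCCCCCCCCCOOOCC

Derivation:
State after each event:
  event#1 t=0ms outcome=S: state=CLOSED
  event#2 t=4ms outcome=S: state=CLOSED
  event#3 t=7ms outcome=S: state=CLOSED
  event#4 t=9ms outcome=S: state=CLOSED
  event#5 t=12ms outcome=F: state=CLOSED
  event#6 t=15ms outcome=S: state=CLOSED
  event#7 t=18ms outcome=S: state=CLOSED
  event#8 t=22ms outcome=F: state=CLOSED
  event#9 t=24ms outcome=S: state=CLOSED
  event#10 t=28ms outcome=F: state=CLOSED
  event#11 t=30ms outcome=S: state=CLOSED
  event#12 t=32ms outcome=S: state=CLOSED
  event#13 t=36ms outcome=S: state=CLOSED
  event#14 t=39ms outcome=F: state=CLOSED
  event#15 t=42ms outcome=F: state=OPEN
  event#16 t=46ms outcome=S: state=OPEN
  event#17 t=48ms outcome=S: state=OPEN
  event#18 t=49ms outcome=S: state=CLOSED
  event#19 t=53ms outcome=S: state=CLOSED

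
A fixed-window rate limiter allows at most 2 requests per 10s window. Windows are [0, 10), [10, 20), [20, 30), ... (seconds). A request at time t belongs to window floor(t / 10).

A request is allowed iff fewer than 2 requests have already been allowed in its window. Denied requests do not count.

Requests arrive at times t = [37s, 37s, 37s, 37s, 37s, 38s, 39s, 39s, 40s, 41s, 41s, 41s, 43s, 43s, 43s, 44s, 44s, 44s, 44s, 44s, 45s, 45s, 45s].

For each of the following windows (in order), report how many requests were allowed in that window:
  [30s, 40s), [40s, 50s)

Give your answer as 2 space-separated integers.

Answer: 2 2

Derivation:
Processing requests:
  req#1 t=37s (window 3): ALLOW
  req#2 t=37s (window 3): ALLOW
  req#3 t=37s (window 3): DENY
  req#4 t=37s (window 3): DENY
  req#5 t=37s (window 3): DENY
  req#6 t=38s (window 3): DENY
  req#7 t=39s (window 3): DENY
  req#8 t=39s (window 3): DENY
  req#9 t=40s (window 4): ALLOW
  req#10 t=41s (window 4): ALLOW
  req#11 t=41s (window 4): DENY
  req#12 t=41s (window 4): DENY
  req#13 t=43s (window 4): DENY
  req#14 t=43s (window 4): DENY
  req#15 t=43s (window 4): DENY
  req#16 t=44s (window 4): DENY
  req#17 t=44s (window 4): DENY
  req#18 t=44s (window 4): DENY
  req#19 t=44s (window 4): DENY
  req#20 t=44s (window 4): DENY
  req#21 t=45s (window 4): DENY
  req#22 t=45s (window 4): DENY
  req#23 t=45s (window 4): DENY

Allowed counts by window: 2 2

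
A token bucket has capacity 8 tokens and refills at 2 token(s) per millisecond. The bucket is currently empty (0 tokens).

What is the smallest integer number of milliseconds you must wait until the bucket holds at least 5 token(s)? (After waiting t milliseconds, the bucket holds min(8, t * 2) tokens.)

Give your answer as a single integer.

Need t * 2 >= 5, so t >= 5/2.
Smallest integer t = ceil(5/2) = 3.

Answer: 3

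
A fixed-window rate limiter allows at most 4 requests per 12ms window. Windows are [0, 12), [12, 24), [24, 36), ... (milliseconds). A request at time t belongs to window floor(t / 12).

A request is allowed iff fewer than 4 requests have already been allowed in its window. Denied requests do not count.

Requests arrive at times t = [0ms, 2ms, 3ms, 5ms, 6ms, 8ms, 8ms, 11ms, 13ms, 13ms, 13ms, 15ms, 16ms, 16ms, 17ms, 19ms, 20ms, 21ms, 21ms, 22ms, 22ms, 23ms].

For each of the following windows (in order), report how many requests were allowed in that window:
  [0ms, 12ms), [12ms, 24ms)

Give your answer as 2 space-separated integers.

Processing requests:
  req#1 t=0ms (window 0): ALLOW
  req#2 t=2ms (window 0): ALLOW
  req#3 t=3ms (window 0): ALLOW
  req#4 t=5ms (window 0): ALLOW
  req#5 t=6ms (window 0): DENY
  req#6 t=8ms (window 0): DENY
  req#7 t=8ms (window 0): DENY
  req#8 t=11ms (window 0): DENY
  req#9 t=13ms (window 1): ALLOW
  req#10 t=13ms (window 1): ALLOW
  req#11 t=13ms (window 1): ALLOW
  req#12 t=15ms (window 1): ALLOW
  req#13 t=16ms (window 1): DENY
  req#14 t=16ms (window 1): DENY
  req#15 t=17ms (window 1): DENY
  req#16 t=19ms (window 1): DENY
  req#17 t=20ms (window 1): DENY
  req#18 t=21ms (window 1): DENY
  req#19 t=21ms (window 1): DENY
  req#20 t=22ms (window 1): DENY
  req#21 t=22ms (window 1): DENY
  req#22 t=23ms (window 1): DENY

Allowed counts by window: 4 4

Answer: 4 4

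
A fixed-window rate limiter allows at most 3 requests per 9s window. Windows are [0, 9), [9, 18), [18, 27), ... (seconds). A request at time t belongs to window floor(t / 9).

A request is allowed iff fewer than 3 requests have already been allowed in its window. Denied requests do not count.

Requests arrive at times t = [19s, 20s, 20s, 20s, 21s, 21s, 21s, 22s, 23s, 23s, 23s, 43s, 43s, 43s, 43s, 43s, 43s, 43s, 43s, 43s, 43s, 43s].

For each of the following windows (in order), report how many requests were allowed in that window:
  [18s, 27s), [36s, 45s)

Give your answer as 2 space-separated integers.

Answer: 3 3

Derivation:
Processing requests:
  req#1 t=19s (window 2): ALLOW
  req#2 t=20s (window 2): ALLOW
  req#3 t=20s (window 2): ALLOW
  req#4 t=20s (window 2): DENY
  req#5 t=21s (window 2): DENY
  req#6 t=21s (window 2): DENY
  req#7 t=21s (window 2): DENY
  req#8 t=22s (window 2): DENY
  req#9 t=23s (window 2): DENY
  req#10 t=23s (window 2): DENY
  req#11 t=23s (window 2): DENY
  req#12 t=43s (window 4): ALLOW
  req#13 t=43s (window 4): ALLOW
  req#14 t=43s (window 4): ALLOW
  req#15 t=43s (window 4): DENY
  req#16 t=43s (window 4): DENY
  req#17 t=43s (window 4): DENY
  req#18 t=43s (window 4): DENY
  req#19 t=43s (window 4): DENY
  req#20 t=43s (window 4): DENY
  req#21 t=43s (window 4): DENY
  req#22 t=43s (window 4): DENY

Allowed counts by window: 3 3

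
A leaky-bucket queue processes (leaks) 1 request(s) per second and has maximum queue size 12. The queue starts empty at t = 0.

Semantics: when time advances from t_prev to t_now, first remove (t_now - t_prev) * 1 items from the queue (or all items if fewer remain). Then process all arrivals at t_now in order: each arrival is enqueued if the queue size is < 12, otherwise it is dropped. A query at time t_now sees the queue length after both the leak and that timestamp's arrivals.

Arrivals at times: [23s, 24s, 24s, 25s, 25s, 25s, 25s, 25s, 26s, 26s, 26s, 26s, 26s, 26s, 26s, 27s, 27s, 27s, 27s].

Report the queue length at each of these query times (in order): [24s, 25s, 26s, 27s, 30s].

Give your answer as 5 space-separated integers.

Answer: 2 6 12 12 9

Derivation:
Queue lengths at query times:
  query t=24s: backlog = 2
  query t=25s: backlog = 6
  query t=26s: backlog = 12
  query t=27s: backlog = 12
  query t=30s: backlog = 9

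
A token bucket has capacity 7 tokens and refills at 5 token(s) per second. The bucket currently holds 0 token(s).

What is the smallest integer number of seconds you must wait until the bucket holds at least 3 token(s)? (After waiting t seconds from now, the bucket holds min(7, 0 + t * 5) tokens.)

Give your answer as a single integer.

Need 0 + t * 5 >= 3, so t >= 3/5.
Smallest integer t = ceil(3/5) = 1.

Answer: 1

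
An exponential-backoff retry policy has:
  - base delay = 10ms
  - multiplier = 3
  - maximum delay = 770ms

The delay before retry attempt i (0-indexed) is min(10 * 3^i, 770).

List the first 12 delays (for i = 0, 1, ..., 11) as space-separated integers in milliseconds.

Computing each delay:
  i=0: min(10*3^0, 770) = 10
  i=1: min(10*3^1, 770) = 30
  i=2: min(10*3^2, 770) = 90
  i=3: min(10*3^3, 770) = 270
  i=4: min(10*3^4, 770) = 770
  i=5: min(10*3^5, 770) = 770
  i=6: min(10*3^6, 770) = 770
  i=7: min(10*3^7, 770) = 770
  i=8: min(10*3^8, 770) = 770
  i=9: min(10*3^9, 770) = 770
  i=10: min(10*3^10, 770) = 770
  i=11: min(10*3^11, 770) = 770

Answer: 10 30 90 270 770 770 770 770 770 770 770 770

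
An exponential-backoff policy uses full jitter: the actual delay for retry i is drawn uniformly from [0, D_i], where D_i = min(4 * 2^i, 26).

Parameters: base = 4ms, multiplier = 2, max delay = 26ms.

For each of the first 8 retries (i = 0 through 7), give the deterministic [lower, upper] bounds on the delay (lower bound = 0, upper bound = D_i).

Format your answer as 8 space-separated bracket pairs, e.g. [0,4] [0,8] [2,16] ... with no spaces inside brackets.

Answer: [0,4] [0,8] [0,16] [0,26] [0,26] [0,26] [0,26] [0,26]

Derivation:
Computing bounds per retry:
  i=0: D_i=min(4*2^0,26)=4, bounds=[0,4]
  i=1: D_i=min(4*2^1,26)=8, bounds=[0,8]
  i=2: D_i=min(4*2^2,26)=16, bounds=[0,16]
  i=3: D_i=min(4*2^3,26)=26, bounds=[0,26]
  i=4: D_i=min(4*2^4,26)=26, bounds=[0,26]
  i=5: D_i=min(4*2^5,26)=26, bounds=[0,26]
  i=6: D_i=min(4*2^6,26)=26, bounds=[0,26]
  i=7: D_i=min(4*2^7,26)=26, bounds=[0,26]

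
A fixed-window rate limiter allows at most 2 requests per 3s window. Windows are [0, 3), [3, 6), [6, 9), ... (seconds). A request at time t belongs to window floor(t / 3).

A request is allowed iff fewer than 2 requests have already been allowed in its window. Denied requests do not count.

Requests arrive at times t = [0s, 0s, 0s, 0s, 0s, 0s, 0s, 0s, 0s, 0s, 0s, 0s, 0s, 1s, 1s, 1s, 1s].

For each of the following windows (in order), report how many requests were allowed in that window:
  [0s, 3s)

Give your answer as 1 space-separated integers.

Processing requests:
  req#1 t=0s (window 0): ALLOW
  req#2 t=0s (window 0): ALLOW
  req#3 t=0s (window 0): DENY
  req#4 t=0s (window 0): DENY
  req#5 t=0s (window 0): DENY
  req#6 t=0s (window 0): DENY
  req#7 t=0s (window 0): DENY
  req#8 t=0s (window 0): DENY
  req#9 t=0s (window 0): DENY
  req#10 t=0s (window 0): DENY
  req#11 t=0s (window 0): DENY
  req#12 t=0s (window 0): DENY
  req#13 t=0s (window 0): DENY
  req#14 t=1s (window 0): DENY
  req#15 t=1s (window 0): DENY
  req#16 t=1s (window 0): DENY
  req#17 t=1s (window 0): DENY

Allowed counts by window: 2

Answer: 2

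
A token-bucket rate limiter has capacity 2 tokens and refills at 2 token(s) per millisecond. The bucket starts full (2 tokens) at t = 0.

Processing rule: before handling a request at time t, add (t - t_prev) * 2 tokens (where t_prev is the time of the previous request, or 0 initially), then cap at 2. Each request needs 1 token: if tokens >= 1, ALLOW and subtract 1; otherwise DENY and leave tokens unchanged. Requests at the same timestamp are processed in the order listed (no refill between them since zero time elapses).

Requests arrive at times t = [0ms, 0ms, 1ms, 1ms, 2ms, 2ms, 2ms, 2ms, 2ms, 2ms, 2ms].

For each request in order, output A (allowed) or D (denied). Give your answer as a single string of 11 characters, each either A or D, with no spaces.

Simulating step by step:
  req#1 t=0ms: ALLOW
  req#2 t=0ms: ALLOW
  req#3 t=1ms: ALLOW
  req#4 t=1ms: ALLOW
  req#5 t=2ms: ALLOW
  req#6 t=2ms: ALLOW
  req#7 t=2ms: DENY
  req#8 t=2ms: DENY
  req#9 t=2ms: DENY
  req#10 t=2ms: DENY
  req#11 t=2ms: DENY

Answer: AAAAAADDDDD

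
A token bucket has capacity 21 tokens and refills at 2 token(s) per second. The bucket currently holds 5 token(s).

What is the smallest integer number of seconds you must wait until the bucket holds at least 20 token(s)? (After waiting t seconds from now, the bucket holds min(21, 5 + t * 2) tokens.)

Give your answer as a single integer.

Need 5 + t * 2 >= 20, so t >= 15/2.
Smallest integer t = ceil(15/2) = 8.

Answer: 8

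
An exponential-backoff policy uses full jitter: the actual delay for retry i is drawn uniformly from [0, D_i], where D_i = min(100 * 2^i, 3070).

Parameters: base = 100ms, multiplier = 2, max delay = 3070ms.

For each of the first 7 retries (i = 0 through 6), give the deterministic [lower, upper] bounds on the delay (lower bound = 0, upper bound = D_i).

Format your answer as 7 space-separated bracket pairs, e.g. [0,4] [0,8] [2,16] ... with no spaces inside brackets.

Answer: [0,100] [0,200] [0,400] [0,800] [0,1600] [0,3070] [0,3070]

Derivation:
Computing bounds per retry:
  i=0: D_i=min(100*2^0,3070)=100, bounds=[0,100]
  i=1: D_i=min(100*2^1,3070)=200, bounds=[0,200]
  i=2: D_i=min(100*2^2,3070)=400, bounds=[0,400]
  i=3: D_i=min(100*2^3,3070)=800, bounds=[0,800]
  i=4: D_i=min(100*2^4,3070)=1600, bounds=[0,1600]
  i=5: D_i=min(100*2^5,3070)=3070, bounds=[0,3070]
  i=6: D_i=min(100*2^6,3070)=3070, bounds=[0,3070]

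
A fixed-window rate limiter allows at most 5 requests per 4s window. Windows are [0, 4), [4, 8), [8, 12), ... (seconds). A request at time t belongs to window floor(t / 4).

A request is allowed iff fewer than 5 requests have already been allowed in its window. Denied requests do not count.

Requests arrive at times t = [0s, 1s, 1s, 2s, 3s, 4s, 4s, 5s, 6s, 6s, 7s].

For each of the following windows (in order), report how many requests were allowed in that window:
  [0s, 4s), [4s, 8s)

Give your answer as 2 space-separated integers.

Answer: 5 5

Derivation:
Processing requests:
  req#1 t=0s (window 0): ALLOW
  req#2 t=1s (window 0): ALLOW
  req#3 t=1s (window 0): ALLOW
  req#4 t=2s (window 0): ALLOW
  req#5 t=3s (window 0): ALLOW
  req#6 t=4s (window 1): ALLOW
  req#7 t=4s (window 1): ALLOW
  req#8 t=5s (window 1): ALLOW
  req#9 t=6s (window 1): ALLOW
  req#10 t=6s (window 1): ALLOW
  req#11 t=7s (window 1): DENY

Allowed counts by window: 5 5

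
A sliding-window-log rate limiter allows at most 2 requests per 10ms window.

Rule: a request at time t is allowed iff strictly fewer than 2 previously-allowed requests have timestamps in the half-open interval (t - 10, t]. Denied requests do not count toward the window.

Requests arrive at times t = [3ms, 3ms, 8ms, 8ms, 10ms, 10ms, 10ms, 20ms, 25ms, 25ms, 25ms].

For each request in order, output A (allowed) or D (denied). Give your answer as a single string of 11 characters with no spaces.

Tracking allowed requests in the window:
  req#1 t=3ms: ALLOW
  req#2 t=3ms: ALLOW
  req#3 t=8ms: DENY
  req#4 t=8ms: DENY
  req#5 t=10ms: DENY
  req#6 t=10ms: DENY
  req#7 t=10ms: DENY
  req#8 t=20ms: ALLOW
  req#9 t=25ms: ALLOW
  req#10 t=25ms: DENY
  req#11 t=25ms: DENY

Answer: AADDDDDAADD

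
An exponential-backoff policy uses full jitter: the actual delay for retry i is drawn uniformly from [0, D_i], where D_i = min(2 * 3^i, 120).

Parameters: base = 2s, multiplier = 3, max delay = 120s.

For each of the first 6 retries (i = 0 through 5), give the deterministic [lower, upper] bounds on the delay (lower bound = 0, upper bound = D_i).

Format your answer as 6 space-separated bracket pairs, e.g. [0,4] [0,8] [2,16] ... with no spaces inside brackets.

Answer: [0,2] [0,6] [0,18] [0,54] [0,120] [0,120]

Derivation:
Computing bounds per retry:
  i=0: D_i=min(2*3^0,120)=2, bounds=[0,2]
  i=1: D_i=min(2*3^1,120)=6, bounds=[0,6]
  i=2: D_i=min(2*3^2,120)=18, bounds=[0,18]
  i=3: D_i=min(2*3^3,120)=54, bounds=[0,54]
  i=4: D_i=min(2*3^4,120)=120, bounds=[0,120]
  i=5: D_i=min(2*3^5,120)=120, bounds=[0,120]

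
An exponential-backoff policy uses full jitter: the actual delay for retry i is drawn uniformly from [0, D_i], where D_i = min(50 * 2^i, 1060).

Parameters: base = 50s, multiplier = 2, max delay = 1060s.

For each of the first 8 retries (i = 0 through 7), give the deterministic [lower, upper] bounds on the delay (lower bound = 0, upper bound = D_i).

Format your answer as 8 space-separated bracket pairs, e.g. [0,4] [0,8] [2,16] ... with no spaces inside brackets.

Computing bounds per retry:
  i=0: D_i=min(50*2^0,1060)=50, bounds=[0,50]
  i=1: D_i=min(50*2^1,1060)=100, bounds=[0,100]
  i=2: D_i=min(50*2^2,1060)=200, bounds=[0,200]
  i=3: D_i=min(50*2^3,1060)=400, bounds=[0,400]
  i=4: D_i=min(50*2^4,1060)=800, bounds=[0,800]
  i=5: D_i=min(50*2^5,1060)=1060, bounds=[0,1060]
  i=6: D_i=min(50*2^6,1060)=1060, bounds=[0,1060]
  i=7: D_i=min(50*2^7,1060)=1060, bounds=[0,1060]

Answer: [0,50] [0,100] [0,200] [0,400] [0,800] [0,1060] [0,1060] [0,1060]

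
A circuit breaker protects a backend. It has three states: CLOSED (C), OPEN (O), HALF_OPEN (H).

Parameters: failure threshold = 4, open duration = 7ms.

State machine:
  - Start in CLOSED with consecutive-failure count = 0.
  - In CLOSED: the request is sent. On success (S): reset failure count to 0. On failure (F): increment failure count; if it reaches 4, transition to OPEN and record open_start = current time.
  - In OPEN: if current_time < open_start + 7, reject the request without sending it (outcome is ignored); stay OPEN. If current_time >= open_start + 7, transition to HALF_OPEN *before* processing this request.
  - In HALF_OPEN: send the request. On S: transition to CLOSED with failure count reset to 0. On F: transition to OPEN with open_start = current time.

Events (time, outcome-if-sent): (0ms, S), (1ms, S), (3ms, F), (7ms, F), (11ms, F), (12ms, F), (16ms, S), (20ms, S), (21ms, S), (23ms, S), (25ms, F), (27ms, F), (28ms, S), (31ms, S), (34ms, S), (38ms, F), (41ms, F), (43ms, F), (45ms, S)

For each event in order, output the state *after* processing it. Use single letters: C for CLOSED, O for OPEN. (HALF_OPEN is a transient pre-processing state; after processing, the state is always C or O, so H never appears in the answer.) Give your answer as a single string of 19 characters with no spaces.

Answer: CCCCCOOCCCCCCCCCCCC

Derivation:
State after each event:
  event#1 t=0ms outcome=S: state=CLOSED
  event#2 t=1ms outcome=S: state=CLOSED
  event#3 t=3ms outcome=F: state=CLOSED
  event#4 t=7ms outcome=F: state=CLOSED
  event#5 t=11ms outcome=F: state=CLOSED
  event#6 t=12ms outcome=F: state=OPEN
  event#7 t=16ms outcome=S: state=OPEN
  event#8 t=20ms outcome=S: state=CLOSED
  event#9 t=21ms outcome=S: state=CLOSED
  event#10 t=23ms outcome=S: state=CLOSED
  event#11 t=25ms outcome=F: state=CLOSED
  event#12 t=27ms outcome=F: state=CLOSED
  event#13 t=28ms outcome=S: state=CLOSED
  event#14 t=31ms outcome=S: state=CLOSED
  event#15 t=34ms outcome=S: state=CLOSED
  event#16 t=38ms outcome=F: state=CLOSED
  event#17 t=41ms outcome=F: state=CLOSED
  event#18 t=43ms outcome=F: state=CLOSED
  event#19 t=45ms outcome=S: state=CLOSED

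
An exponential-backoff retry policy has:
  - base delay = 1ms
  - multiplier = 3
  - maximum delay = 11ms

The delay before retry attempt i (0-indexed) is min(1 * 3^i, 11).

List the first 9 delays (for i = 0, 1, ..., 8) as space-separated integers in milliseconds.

Answer: 1 3 9 11 11 11 11 11 11

Derivation:
Computing each delay:
  i=0: min(1*3^0, 11) = 1
  i=1: min(1*3^1, 11) = 3
  i=2: min(1*3^2, 11) = 9
  i=3: min(1*3^3, 11) = 11
  i=4: min(1*3^4, 11) = 11
  i=5: min(1*3^5, 11) = 11
  i=6: min(1*3^6, 11) = 11
  i=7: min(1*3^7, 11) = 11
  i=8: min(1*3^8, 11) = 11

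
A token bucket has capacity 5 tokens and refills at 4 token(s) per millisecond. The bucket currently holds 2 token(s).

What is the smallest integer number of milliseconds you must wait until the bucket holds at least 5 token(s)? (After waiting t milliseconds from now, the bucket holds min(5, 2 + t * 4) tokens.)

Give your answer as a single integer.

Need 2 + t * 4 >= 5, so t >= 3/4.
Smallest integer t = ceil(3/4) = 1.

Answer: 1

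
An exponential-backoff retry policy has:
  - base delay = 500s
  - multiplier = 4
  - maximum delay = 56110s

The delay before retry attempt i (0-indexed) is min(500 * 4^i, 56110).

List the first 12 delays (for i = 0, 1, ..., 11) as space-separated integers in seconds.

Computing each delay:
  i=0: min(500*4^0, 56110) = 500
  i=1: min(500*4^1, 56110) = 2000
  i=2: min(500*4^2, 56110) = 8000
  i=3: min(500*4^3, 56110) = 32000
  i=4: min(500*4^4, 56110) = 56110
  i=5: min(500*4^5, 56110) = 56110
  i=6: min(500*4^6, 56110) = 56110
  i=7: min(500*4^7, 56110) = 56110
  i=8: min(500*4^8, 56110) = 56110
  i=9: min(500*4^9, 56110) = 56110
  i=10: min(500*4^10, 56110) = 56110
  i=11: min(500*4^11, 56110) = 56110

Answer: 500 2000 8000 32000 56110 56110 56110 56110 56110 56110 56110 56110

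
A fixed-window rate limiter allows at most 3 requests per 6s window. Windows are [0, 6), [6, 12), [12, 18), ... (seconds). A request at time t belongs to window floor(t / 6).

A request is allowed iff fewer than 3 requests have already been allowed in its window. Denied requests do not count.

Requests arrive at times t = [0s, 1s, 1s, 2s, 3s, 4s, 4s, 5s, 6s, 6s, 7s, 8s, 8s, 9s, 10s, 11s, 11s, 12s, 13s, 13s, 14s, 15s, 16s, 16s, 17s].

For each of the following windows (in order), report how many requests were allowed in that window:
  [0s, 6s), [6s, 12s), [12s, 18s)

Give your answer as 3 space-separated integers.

Processing requests:
  req#1 t=0s (window 0): ALLOW
  req#2 t=1s (window 0): ALLOW
  req#3 t=1s (window 0): ALLOW
  req#4 t=2s (window 0): DENY
  req#5 t=3s (window 0): DENY
  req#6 t=4s (window 0): DENY
  req#7 t=4s (window 0): DENY
  req#8 t=5s (window 0): DENY
  req#9 t=6s (window 1): ALLOW
  req#10 t=6s (window 1): ALLOW
  req#11 t=7s (window 1): ALLOW
  req#12 t=8s (window 1): DENY
  req#13 t=8s (window 1): DENY
  req#14 t=9s (window 1): DENY
  req#15 t=10s (window 1): DENY
  req#16 t=11s (window 1): DENY
  req#17 t=11s (window 1): DENY
  req#18 t=12s (window 2): ALLOW
  req#19 t=13s (window 2): ALLOW
  req#20 t=13s (window 2): ALLOW
  req#21 t=14s (window 2): DENY
  req#22 t=15s (window 2): DENY
  req#23 t=16s (window 2): DENY
  req#24 t=16s (window 2): DENY
  req#25 t=17s (window 2): DENY

Allowed counts by window: 3 3 3

Answer: 3 3 3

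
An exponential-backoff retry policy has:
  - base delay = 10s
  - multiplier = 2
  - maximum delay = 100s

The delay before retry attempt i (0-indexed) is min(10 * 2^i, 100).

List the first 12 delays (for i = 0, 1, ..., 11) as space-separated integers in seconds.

Answer: 10 20 40 80 100 100 100 100 100 100 100 100

Derivation:
Computing each delay:
  i=0: min(10*2^0, 100) = 10
  i=1: min(10*2^1, 100) = 20
  i=2: min(10*2^2, 100) = 40
  i=3: min(10*2^3, 100) = 80
  i=4: min(10*2^4, 100) = 100
  i=5: min(10*2^5, 100) = 100
  i=6: min(10*2^6, 100) = 100
  i=7: min(10*2^7, 100) = 100
  i=8: min(10*2^8, 100) = 100
  i=9: min(10*2^9, 100) = 100
  i=10: min(10*2^10, 100) = 100
  i=11: min(10*2^11, 100) = 100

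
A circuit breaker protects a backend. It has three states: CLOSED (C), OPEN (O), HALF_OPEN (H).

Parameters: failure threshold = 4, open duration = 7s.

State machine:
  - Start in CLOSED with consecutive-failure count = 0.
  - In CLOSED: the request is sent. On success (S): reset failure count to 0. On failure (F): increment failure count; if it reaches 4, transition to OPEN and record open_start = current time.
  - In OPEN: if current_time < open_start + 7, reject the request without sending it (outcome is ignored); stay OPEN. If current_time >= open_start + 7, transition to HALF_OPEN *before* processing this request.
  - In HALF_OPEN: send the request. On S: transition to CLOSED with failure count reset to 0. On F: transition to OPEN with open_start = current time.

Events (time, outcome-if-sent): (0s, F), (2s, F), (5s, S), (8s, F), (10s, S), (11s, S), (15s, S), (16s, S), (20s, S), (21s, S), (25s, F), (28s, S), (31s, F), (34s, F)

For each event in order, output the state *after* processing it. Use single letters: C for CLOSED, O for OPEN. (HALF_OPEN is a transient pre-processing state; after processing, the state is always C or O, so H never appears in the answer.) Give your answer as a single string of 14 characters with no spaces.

State after each event:
  event#1 t=0s outcome=F: state=CLOSED
  event#2 t=2s outcome=F: state=CLOSED
  event#3 t=5s outcome=S: state=CLOSED
  event#4 t=8s outcome=F: state=CLOSED
  event#5 t=10s outcome=S: state=CLOSED
  event#6 t=11s outcome=S: state=CLOSED
  event#7 t=15s outcome=S: state=CLOSED
  event#8 t=16s outcome=S: state=CLOSED
  event#9 t=20s outcome=S: state=CLOSED
  event#10 t=21s outcome=S: state=CLOSED
  event#11 t=25s outcome=F: state=CLOSED
  event#12 t=28s outcome=S: state=CLOSED
  event#13 t=31s outcome=F: state=CLOSED
  event#14 t=34s outcome=F: state=CLOSED

Answer: CCCCCCCCCCCCCC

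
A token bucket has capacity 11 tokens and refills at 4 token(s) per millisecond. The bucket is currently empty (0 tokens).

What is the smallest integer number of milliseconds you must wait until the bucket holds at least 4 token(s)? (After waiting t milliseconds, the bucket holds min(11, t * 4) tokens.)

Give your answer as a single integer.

Answer: 1

Derivation:
Need t * 4 >= 4, so t >= 4/4.
Smallest integer t = ceil(4/4) = 1.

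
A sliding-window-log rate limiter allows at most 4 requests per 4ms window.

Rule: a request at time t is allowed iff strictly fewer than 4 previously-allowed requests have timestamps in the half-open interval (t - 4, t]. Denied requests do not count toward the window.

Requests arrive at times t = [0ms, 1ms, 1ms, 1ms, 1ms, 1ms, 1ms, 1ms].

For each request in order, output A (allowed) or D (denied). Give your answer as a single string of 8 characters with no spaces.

Answer: AAAADDDD

Derivation:
Tracking allowed requests in the window:
  req#1 t=0ms: ALLOW
  req#2 t=1ms: ALLOW
  req#3 t=1ms: ALLOW
  req#4 t=1ms: ALLOW
  req#5 t=1ms: DENY
  req#6 t=1ms: DENY
  req#7 t=1ms: DENY
  req#8 t=1ms: DENY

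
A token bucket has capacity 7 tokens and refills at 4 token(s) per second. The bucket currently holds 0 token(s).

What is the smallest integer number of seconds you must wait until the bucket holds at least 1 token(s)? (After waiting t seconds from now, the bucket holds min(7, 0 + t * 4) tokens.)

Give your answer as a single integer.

Need 0 + t * 4 >= 1, so t >= 1/4.
Smallest integer t = ceil(1/4) = 1.

Answer: 1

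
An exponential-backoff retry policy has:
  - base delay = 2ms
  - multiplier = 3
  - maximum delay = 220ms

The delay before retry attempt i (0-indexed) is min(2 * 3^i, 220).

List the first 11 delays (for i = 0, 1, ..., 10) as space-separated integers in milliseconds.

Computing each delay:
  i=0: min(2*3^0, 220) = 2
  i=1: min(2*3^1, 220) = 6
  i=2: min(2*3^2, 220) = 18
  i=3: min(2*3^3, 220) = 54
  i=4: min(2*3^4, 220) = 162
  i=5: min(2*3^5, 220) = 220
  i=6: min(2*3^6, 220) = 220
  i=7: min(2*3^7, 220) = 220
  i=8: min(2*3^8, 220) = 220
  i=9: min(2*3^9, 220) = 220
  i=10: min(2*3^10, 220) = 220

Answer: 2 6 18 54 162 220 220 220 220 220 220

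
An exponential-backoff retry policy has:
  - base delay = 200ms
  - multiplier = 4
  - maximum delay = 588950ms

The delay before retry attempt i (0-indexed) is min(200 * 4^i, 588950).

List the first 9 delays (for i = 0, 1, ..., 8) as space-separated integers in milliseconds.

Answer: 200 800 3200 12800 51200 204800 588950 588950 588950

Derivation:
Computing each delay:
  i=0: min(200*4^0, 588950) = 200
  i=1: min(200*4^1, 588950) = 800
  i=2: min(200*4^2, 588950) = 3200
  i=3: min(200*4^3, 588950) = 12800
  i=4: min(200*4^4, 588950) = 51200
  i=5: min(200*4^5, 588950) = 204800
  i=6: min(200*4^6, 588950) = 588950
  i=7: min(200*4^7, 588950) = 588950
  i=8: min(200*4^8, 588950) = 588950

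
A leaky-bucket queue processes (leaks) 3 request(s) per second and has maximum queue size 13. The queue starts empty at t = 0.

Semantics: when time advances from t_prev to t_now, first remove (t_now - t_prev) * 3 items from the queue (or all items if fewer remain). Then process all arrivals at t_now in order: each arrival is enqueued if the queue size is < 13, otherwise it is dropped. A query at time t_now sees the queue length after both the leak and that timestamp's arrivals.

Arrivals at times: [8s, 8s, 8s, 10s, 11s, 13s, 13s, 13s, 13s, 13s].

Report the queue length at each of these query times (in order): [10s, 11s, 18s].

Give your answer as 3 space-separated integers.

Queue lengths at query times:
  query t=10s: backlog = 1
  query t=11s: backlog = 1
  query t=18s: backlog = 0

Answer: 1 1 0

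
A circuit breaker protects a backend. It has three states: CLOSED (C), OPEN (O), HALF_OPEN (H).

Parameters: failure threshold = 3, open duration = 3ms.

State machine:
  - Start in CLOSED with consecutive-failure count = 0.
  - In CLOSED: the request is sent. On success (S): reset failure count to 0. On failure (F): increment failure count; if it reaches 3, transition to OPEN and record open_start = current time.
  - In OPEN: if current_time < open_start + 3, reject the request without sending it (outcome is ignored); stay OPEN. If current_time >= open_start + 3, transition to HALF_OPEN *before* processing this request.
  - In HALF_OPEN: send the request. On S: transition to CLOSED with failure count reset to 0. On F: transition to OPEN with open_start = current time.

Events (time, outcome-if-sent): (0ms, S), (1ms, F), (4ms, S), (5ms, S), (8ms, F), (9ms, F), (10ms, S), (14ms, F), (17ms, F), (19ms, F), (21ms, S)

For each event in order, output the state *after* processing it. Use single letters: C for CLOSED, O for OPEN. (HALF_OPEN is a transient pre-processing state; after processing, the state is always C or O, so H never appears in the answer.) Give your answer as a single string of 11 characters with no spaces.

State after each event:
  event#1 t=0ms outcome=S: state=CLOSED
  event#2 t=1ms outcome=F: state=CLOSED
  event#3 t=4ms outcome=S: state=CLOSED
  event#4 t=5ms outcome=S: state=CLOSED
  event#5 t=8ms outcome=F: state=CLOSED
  event#6 t=9ms outcome=F: state=CLOSED
  event#7 t=10ms outcome=S: state=CLOSED
  event#8 t=14ms outcome=F: state=CLOSED
  event#9 t=17ms outcome=F: state=CLOSED
  event#10 t=19ms outcome=F: state=OPEN
  event#11 t=21ms outcome=S: state=OPEN

Answer: CCCCCCCCCOO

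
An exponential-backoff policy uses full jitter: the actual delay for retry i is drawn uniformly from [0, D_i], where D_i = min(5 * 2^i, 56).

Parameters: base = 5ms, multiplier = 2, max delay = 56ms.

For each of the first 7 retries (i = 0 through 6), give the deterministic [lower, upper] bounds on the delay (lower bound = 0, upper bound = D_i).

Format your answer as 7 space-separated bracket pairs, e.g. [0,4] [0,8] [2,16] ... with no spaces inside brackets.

Computing bounds per retry:
  i=0: D_i=min(5*2^0,56)=5, bounds=[0,5]
  i=1: D_i=min(5*2^1,56)=10, bounds=[0,10]
  i=2: D_i=min(5*2^2,56)=20, bounds=[0,20]
  i=3: D_i=min(5*2^3,56)=40, bounds=[0,40]
  i=4: D_i=min(5*2^4,56)=56, bounds=[0,56]
  i=5: D_i=min(5*2^5,56)=56, bounds=[0,56]
  i=6: D_i=min(5*2^6,56)=56, bounds=[0,56]

Answer: [0,5] [0,10] [0,20] [0,40] [0,56] [0,56] [0,56]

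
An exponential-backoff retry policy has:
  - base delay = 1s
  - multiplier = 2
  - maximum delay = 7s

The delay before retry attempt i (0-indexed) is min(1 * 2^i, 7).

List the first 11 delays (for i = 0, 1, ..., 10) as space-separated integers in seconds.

Computing each delay:
  i=0: min(1*2^0, 7) = 1
  i=1: min(1*2^1, 7) = 2
  i=2: min(1*2^2, 7) = 4
  i=3: min(1*2^3, 7) = 7
  i=4: min(1*2^4, 7) = 7
  i=5: min(1*2^5, 7) = 7
  i=6: min(1*2^6, 7) = 7
  i=7: min(1*2^7, 7) = 7
  i=8: min(1*2^8, 7) = 7
  i=9: min(1*2^9, 7) = 7
  i=10: min(1*2^10, 7) = 7

Answer: 1 2 4 7 7 7 7 7 7 7 7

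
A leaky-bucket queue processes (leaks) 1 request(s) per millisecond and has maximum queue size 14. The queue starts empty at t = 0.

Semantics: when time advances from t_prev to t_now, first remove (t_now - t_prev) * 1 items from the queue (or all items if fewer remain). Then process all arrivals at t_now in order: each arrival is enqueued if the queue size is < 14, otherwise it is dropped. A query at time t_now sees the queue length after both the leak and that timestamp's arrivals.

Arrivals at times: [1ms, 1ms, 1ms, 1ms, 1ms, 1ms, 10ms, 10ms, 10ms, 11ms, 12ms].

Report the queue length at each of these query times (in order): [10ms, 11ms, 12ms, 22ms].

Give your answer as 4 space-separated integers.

Queue lengths at query times:
  query t=10ms: backlog = 3
  query t=11ms: backlog = 3
  query t=12ms: backlog = 3
  query t=22ms: backlog = 0

Answer: 3 3 3 0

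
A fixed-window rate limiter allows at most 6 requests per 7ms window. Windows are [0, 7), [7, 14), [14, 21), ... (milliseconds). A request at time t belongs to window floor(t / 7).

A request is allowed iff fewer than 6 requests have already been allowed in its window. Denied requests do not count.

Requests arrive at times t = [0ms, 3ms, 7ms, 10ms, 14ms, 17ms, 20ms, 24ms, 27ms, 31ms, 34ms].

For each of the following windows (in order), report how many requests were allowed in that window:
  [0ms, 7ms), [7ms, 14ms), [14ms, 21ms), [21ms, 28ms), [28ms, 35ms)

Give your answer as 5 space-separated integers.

Processing requests:
  req#1 t=0ms (window 0): ALLOW
  req#2 t=3ms (window 0): ALLOW
  req#3 t=7ms (window 1): ALLOW
  req#4 t=10ms (window 1): ALLOW
  req#5 t=14ms (window 2): ALLOW
  req#6 t=17ms (window 2): ALLOW
  req#7 t=20ms (window 2): ALLOW
  req#8 t=24ms (window 3): ALLOW
  req#9 t=27ms (window 3): ALLOW
  req#10 t=31ms (window 4): ALLOW
  req#11 t=34ms (window 4): ALLOW

Allowed counts by window: 2 2 3 2 2

Answer: 2 2 3 2 2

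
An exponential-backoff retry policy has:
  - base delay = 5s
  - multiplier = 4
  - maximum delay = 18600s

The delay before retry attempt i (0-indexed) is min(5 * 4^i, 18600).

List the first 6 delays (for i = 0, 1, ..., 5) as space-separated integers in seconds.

Answer: 5 20 80 320 1280 5120

Derivation:
Computing each delay:
  i=0: min(5*4^0, 18600) = 5
  i=1: min(5*4^1, 18600) = 20
  i=2: min(5*4^2, 18600) = 80
  i=3: min(5*4^3, 18600) = 320
  i=4: min(5*4^4, 18600) = 1280
  i=5: min(5*4^5, 18600) = 5120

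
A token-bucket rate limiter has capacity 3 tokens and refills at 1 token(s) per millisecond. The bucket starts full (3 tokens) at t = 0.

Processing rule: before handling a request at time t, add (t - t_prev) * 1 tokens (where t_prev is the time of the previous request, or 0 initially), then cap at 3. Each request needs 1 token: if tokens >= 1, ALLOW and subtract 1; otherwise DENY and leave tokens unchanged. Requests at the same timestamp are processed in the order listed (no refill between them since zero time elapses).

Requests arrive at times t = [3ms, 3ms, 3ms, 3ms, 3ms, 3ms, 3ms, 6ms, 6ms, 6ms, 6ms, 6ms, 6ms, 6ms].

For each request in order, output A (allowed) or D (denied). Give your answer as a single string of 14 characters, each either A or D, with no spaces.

Answer: AAADDDDAAADDDD

Derivation:
Simulating step by step:
  req#1 t=3ms: ALLOW
  req#2 t=3ms: ALLOW
  req#3 t=3ms: ALLOW
  req#4 t=3ms: DENY
  req#5 t=3ms: DENY
  req#6 t=3ms: DENY
  req#7 t=3ms: DENY
  req#8 t=6ms: ALLOW
  req#9 t=6ms: ALLOW
  req#10 t=6ms: ALLOW
  req#11 t=6ms: DENY
  req#12 t=6ms: DENY
  req#13 t=6ms: DENY
  req#14 t=6ms: DENY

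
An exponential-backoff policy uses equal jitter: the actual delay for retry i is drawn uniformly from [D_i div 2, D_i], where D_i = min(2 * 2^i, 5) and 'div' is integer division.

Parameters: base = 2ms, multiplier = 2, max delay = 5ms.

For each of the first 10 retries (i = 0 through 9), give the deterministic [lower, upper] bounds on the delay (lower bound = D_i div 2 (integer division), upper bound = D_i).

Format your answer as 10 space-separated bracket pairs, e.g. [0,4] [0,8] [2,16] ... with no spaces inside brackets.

Computing bounds per retry:
  i=0: D_i=min(2*2^0,5)=2, bounds=[1,2]
  i=1: D_i=min(2*2^1,5)=4, bounds=[2,4]
  i=2: D_i=min(2*2^2,5)=5, bounds=[2,5]
  i=3: D_i=min(2*2^3,5)=5, bounds=[2,5]
  i=4: D_i=min(2*2^4,5)=5, bounds=[2,5]
  i=5: D_i=min(2*2^5,5)=5, bounds=[2,5]
  i=6: D_i=min(2*2^6,5)=5, bounds=[2,5]
  i=7: D_i=min(2*2^7,5)=5, bounds=[2,5]
  i=8: D_i=min(2*2^8,5)=5, bounds=[2,5]
  i=9: D_i=min(2*2^9,5)=5, bounds=[2,5]

Answer: [1,2] [2,4] [2,5] [2,5] [2,5] [2,5] [2,5] [2,5] [2,5] [2,5]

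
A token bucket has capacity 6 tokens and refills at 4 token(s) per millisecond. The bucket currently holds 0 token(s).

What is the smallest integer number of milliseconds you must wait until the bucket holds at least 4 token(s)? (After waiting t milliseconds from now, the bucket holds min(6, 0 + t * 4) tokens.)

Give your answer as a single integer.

Answer: 1

Derivation:
Need 0 + t * 4 >= 4, so t >= 4/4.
Smallest integer t = ceil(4/4) = 1.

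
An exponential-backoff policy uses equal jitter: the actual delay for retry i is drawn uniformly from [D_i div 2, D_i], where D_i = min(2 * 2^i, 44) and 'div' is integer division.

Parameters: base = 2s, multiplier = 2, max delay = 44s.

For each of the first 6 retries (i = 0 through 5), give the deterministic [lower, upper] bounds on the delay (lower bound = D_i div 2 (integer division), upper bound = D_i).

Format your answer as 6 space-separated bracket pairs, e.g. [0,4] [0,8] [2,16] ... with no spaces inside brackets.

Computing bounds per retry:
  i=0: D_i=min(2*2^0,44)=2, bounds=[1,2]
  i=1: D_i=min(2*2^1,44)=4, bounds=[2,4]
  i=2: D_i=min(2*2^2,44)=8, bounds=[4,8]
  i=3: D_i=min(2*2^3,44)=16, bounds=[8,16]
  i=4: D_i=min(2*2^4,44)=32, bounds=[16,32]
  i=5: D_i=min(2*2^5,44)=44, bounds=[22,44]

Answer: [1,2] [2,4] [4,8] [8,16] [16,32] [22,44]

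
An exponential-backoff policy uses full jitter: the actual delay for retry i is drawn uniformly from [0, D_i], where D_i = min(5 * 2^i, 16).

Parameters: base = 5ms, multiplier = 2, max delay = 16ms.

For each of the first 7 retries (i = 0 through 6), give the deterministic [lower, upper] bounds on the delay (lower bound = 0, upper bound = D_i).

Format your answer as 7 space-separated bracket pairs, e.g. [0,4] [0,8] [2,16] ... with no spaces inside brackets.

Answer: [0,5] [0,10] [0,16] [0,16] [0,16] [0,16] [0,16]

Derivation:
Computing bounds per retry:
  i=0: D_i=min(5*2^0,16)=5, bounds=[0,5]
  i=1: D_i=min(5*2^1,16)=10, bounds=[0,10]
  i=2: D_i=min(5*2^2,16)=16, bounds=[0,16]
  i=3: D_i=min(5*2^3,16)=16, bounds=[0,16]
  i=4: D_i=min(5*2^4,16)=16, bounds=[0,16]
  i=5: D_i=min(5*2^5,16)=16, bounds=[0,16]
  i=6: D_i=min(5*2^6,16)=16, bounds=[0,16]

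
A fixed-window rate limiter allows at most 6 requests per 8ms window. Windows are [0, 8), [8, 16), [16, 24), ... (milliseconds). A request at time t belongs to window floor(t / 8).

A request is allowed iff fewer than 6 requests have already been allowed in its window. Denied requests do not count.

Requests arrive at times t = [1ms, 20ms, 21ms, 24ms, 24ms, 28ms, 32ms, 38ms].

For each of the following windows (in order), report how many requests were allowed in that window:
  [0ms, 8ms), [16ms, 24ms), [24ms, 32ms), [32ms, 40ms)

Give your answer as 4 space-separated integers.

Answer: 1 2 3 2

Derivation:
Processing requests:
  req#1 t=1ms (window 0): ALLOW
  req#2 t=20ms (window 2): ALLOW
  req#3 t=21ms (window 2): ALLOW
  req#4 t=24ms (window 3): ALLOW
  req#5 t=24ms (window 3): ALLOW
  req#6 t=28ms (window 3): ALLOW
  req#7 t=32ms (window 4): ALLOW
  req#8 t=38ms (window 4): ALLOW

Allowed counts by window: 1 2 3 2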